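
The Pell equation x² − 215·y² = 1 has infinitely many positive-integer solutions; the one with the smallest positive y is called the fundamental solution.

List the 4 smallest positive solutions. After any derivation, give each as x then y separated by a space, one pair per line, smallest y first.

44 3
3871 264
340604 23229
29969281 2043888

√215 = [14; 1,1,1,28, …], period ℓ=4 (even) → k=3
step 0: (14, 1)  from 14·(1,0) + (0,1)
step 1: (15, 1)  from 1·(14,1) + (1,0)
step 2: (29, 2)  from 1·(15,1) + (14,1)
step 3: (44, 3)  from 1·(29,2) + (15,1)
→ (44, 3).  Check: 44²=1936, 215·3²=1935, difference 1.
(x_2, y_2) = (44·44 + 215·3·3, 44·3 + 3·44) = (3871, 264)
(x_3, y_3) = (44·3871 + 215·3·264, 44·264 + 3·3871) = (340604, 23229)
(x_4, y_4) = (44·340604 + 215·3·23229, 44·23229 + 3·340604) = (29969281, 2043888)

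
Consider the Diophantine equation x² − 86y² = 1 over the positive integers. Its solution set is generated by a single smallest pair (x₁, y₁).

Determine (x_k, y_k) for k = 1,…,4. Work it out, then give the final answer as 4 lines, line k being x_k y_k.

10405 1122
216528049 23348820
4505948689285 485888943078
93768792007492801 10111348882104360

√86 = [9; 3,1,1,1,8,1,1,1,3,18, …], period ℓ=10 (even) → k=9
i=0: a=9 ⇒ p=9, q=1
i=1: a=3 ⇒ p=28, q=3
…
i=8: a=1 ⇒ p=2847, q=307
i=9: a=3 ⇒ p=10405, q=1122
→ (10405, 1122).  Check: 10405²=108264025, 86·1122²=108264024, difference 1.
(10405+1122√86)^2 = 216528049 + 23348820√86
(10405+1122√86)^3 = 4505948689285 + 485888943078√86
(10405+1122√86)^4 = 93768792007492801 + 10111348882104360√86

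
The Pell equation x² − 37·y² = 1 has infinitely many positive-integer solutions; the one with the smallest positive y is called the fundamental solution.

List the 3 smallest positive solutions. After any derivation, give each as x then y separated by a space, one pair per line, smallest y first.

√37 → a₀=6, period (12); ℓ=1 odd so k=1
step 0: (6, 1)  from 6·(1,0) + (0,1)
step 1: (73, 12)  from 12·(6,1) + (1,0)
fundamental: x₁=73, y₁=12  (since 5329 − 37·144 = 1)
(x_2, y_2) = (73·73 + 37·12·12, 73·12 + 12·73) = (10657, 1752)
(x_3, y_3) = (73·10657 + 37·12·1752, 73·1752 + 12·10657) = (1555849, 255780)

73 12
10657 1752
1555849 255780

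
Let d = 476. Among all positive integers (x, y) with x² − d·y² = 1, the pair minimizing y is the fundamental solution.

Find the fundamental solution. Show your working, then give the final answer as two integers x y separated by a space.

√476 = [21; 1,4,2,10,2,4,1,42, …], period ℓ=8 (even) → k=7
a_0=21:  p_0=21·1+0=21,  q_0=21·0+1=1
a_1=1:  p_1=1·21+1=22,  q_1=1·1+0=1
a_2=4:  p_2=4·22+21=109,  q_2=4·1+1=5
…
a_4=10:  p_4=10·240+109=2509,  q_4=10·11+5=115
a_5=2:  p_5=2·2509+240=5258,  q_5=2·115+11=241
a_6=4:  p_6=4·5258+2509=23541,  q_6=4·241+115=1079
a_7=1:  p_7=1·23541+5258=28799,  q_7=1·1079+241=1320
(x₁, y₁) = (28799, 1320);  28799² − 476·1320² = 1 ✓

28799 1320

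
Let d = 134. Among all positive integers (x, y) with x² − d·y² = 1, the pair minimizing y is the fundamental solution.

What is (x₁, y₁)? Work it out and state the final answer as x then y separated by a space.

145925 12606

√134 = [11; 1,1,2,1,3,…,1,1,22, …], period ℓ=14 (even) → k=13
step 0: (11, 1)  from 11·(1,0) + (0,1)
…
step 3: (58, 5)  from 2·(23,2) + (12,1)
step 4: (81, 7)  from 1·(58,5) + (23,2)
…
step 12: (84029, 7259)  from 1·(61896,5347) + (22133,1912)
step 13: (145925, 12606)  from 1·(84029,7259) + (61896,5347)
→ (145925, 12606).  Check: 145925²=21294105625, 134·12606²=21294105624, difference 1.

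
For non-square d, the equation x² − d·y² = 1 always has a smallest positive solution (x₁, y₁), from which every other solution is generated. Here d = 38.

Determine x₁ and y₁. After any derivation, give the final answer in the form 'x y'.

√38 = [6; 6,12, …], period ℓ=2 (even) → k=1
i=0: a=6 ⇒ p=6, q=1
i=1: a=6 ⇒ p=37, q=6
fundamental: x₁=37, y₁=6  (since 1369 − 38·36 = 1)

37 6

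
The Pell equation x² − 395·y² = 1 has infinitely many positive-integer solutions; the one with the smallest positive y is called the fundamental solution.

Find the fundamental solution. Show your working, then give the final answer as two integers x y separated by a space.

[19; 1,6,1,38] for √395; ℓ=4 ⇒ convergent index 3
i=0: a=19 ⇒ p=19, q=1
i=1: a=1 ⇒ p=20, q=1
i=2: a=6 ⇒ p=139, q=7
i=3: a=1 ⇒ p=159, q=8
fundamental: x₁=159, y₁=8  (since 25281 − 395·64 = 1)

159 8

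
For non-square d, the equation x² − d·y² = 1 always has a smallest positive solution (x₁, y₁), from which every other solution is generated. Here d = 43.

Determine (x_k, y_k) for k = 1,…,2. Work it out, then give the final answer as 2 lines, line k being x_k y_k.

d=43: √d = [6; 1,1,3,1,5,1,3,1,1,12] (ℓ=10, even), read p_9/q_9
k=0  a_k=6  p_k/q_k = 6/1
k=1  a_k=1  p_k/q_k = 7/1
…
k=3  a_k=3  p_k/q_k = 46/7
k=4  a_k=1  p_k/q_k = 59/9
k=5  a_k=5  p_k/q_k = 341/52
k=6  a_k=1  p_k/q_k = 400/61
…
k=8  a_k=1  p_k/q_k = 1941/296
k=9  a_k=1  p_k/q_k = 3482/531
fundamental: x₁=3482, y₁=531  (since 12124324 − 43·281961 = 1)
(3482+531√43)^2 = 24248647 + 3697884√43

3482 531
24248647 3697884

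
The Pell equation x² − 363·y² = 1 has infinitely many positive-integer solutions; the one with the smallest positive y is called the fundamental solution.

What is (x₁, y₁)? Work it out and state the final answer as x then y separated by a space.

362 19

[19; 19,38] for √363; ℓ=2 ⇒ convergent index 1
a_0=19:  p_0=19·1+0=19,  q_0=19·0+1=1
a_1=19:  p_1=19·19+1=362,  q_1=19·1+0=19
fundamental: x₁=362, y₁=19  (since 131044 − 363·361 = 1)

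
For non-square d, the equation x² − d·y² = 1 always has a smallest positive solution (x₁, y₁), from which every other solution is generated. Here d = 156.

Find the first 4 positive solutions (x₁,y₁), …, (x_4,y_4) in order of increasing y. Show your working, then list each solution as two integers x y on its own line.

d=156: √d = [12; 2,24] (ℓ=2, even), read p_1/q_1
a_0=12:  p_0=12·1+0=12,  q_0=12·0+1=1
a_1=2:  p_1=2·12+1=25,  q_1=2·1+0=2
(x₁, y₁) = (25, 2);  25² − 156·2² = 1 ✓
k=2:  x_2 = 25·25+156·2·2 = 1249,  y_2 = 25·2+2·25 = 100
k=3:  x_3 = 25·1249+156·2·100 = 62425,  y_3 = 25·100+2·1249 = 4998
k=4:  x_4 = 25·62425+156·2·4998 = 3120001,  y_4 = 25·4998+2·62425 = 249800

25 2
1249 100
62425 4998
3120001 249800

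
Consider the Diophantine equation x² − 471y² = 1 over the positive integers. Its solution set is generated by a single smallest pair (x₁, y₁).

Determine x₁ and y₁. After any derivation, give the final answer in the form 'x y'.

7838695 361188

√471 = [21; 1,2,2,1,3,…,2,1,42, …], period ℓ=14 (even) → k=13
k=0  a_k=21  p_k/q_k = 21/1
…
k=2  a_k=2  p_k/q_k = 65/3
…
k=8  a_k=4  p_k/q_k = 198665/9154
k=9  a_k=3  p_k/q_k = 644804/29711
k=10  a_k=1  p_k/q_k = 843469/38865
k=11  a_k=2  p_k/q_k = 2331742/107441
k=12  a_k=2  p_k/q_k = 5506953/253747
k=13  a_k=1  p_k/q_k = 7838695/361188
(x₁, y₁) = (7838695, 361188);  7838695² − 471·361188² = 1 ✓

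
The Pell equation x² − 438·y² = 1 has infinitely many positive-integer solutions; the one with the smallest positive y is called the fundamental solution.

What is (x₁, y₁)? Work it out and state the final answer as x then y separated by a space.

293 14

[20; 1,12,1,40] for √438; ℓ=4 ⇒ convergent index 3
i=0: a=20 ⇒ p=20, q=1
i=1: a=1 ⇒ p=21, q=1
i=2: a=12 ⇒ p=272, q=13
i=3: a=1 ⇒ p=293, q=14
(x₁, y₁) = (293, 14);  293² − 438·14² = 1 ✓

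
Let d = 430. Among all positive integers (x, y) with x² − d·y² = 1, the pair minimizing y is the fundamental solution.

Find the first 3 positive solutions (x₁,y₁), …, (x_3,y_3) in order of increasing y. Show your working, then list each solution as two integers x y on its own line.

2862251 138030
16384961574001 790153011060
93795745300289010251 4523232492118854090

√430 = [20; 1,2,1,3,1,…,2,1,40, …], period ℓ=14 (even) → k=13
i=0: a=20 ⇒ p=20, q=1
…
i=2: a=2 ⇒ p=62, q=3
…
i=4: a=3 ⇒ p=311, q=15
…
i=6: a=6 ⇒ p=2675, q=129
i=7: a=8 ⇒ p=21794, q=1051
i=8: a=6 ⇒ p=133439, q=6435
i=9: a=1 ⇒ p=155233, q=7486
…
i=12: a=2 ⇒ p=2107880, q=101651
i=13: a=1 ⇒ p=2862251, q=138030
fundamental: x₁=2862251, y₁=138030  (since 8192480787001 − 430·19052280900 = 1)
(2862251+138030√430)^2 = 16384961574001 + 790153011060√430
(2862251+138030√430)^3 = 93795745300289010251 + 4523232492118854090√430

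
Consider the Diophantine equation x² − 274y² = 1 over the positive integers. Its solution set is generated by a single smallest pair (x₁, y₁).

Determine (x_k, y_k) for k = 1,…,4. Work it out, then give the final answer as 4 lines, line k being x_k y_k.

3959299 239190
31352097142801 1894049455620
248264653730785753699 14998216231173381570
1965907990503261255572251201 118764845051735182903983240

√274 = [16; 1,1,4,4,1,1,32, …], period ℓ=7 (odd) → k=13
a_0=16:  p_0=16·1+0=16,  q_0=16·0+1=1
…
a_4=4:  p_4=4·149+33=629,  q_4=4·9+2=38
…
a_9=1:  p_9=1·47209+45802=93011,  q_9=1·2852+2767=5619
…
a_12=1:  p_12=1·1770023+419253=2189276,  q_12=1·106931+25328=132259
a_13=1:  p_13=1·2189276+1770023=3959299,  q_13=1·132259+106931=239190
→ (3959299, 239190).  Check: 3959299²=15676048571401, 274·239190²=15676048571400, difference 1.
n=2: (3959299,239190)∘(3959299,239190) = (3959299·3959299+274·239190·239190, 3959299·239190+239190·3959299) = (31352097142801,1894049455620)
n=3: (31352097142801,1894049455620)∘(3959299,239190) = (3959299·31352097142801+274·239190·1894049455620, 3959299·1894049455620+239190·31352097142801) = (248264653730785753699,14998216231173381570)
n=4: (248264653730785753699,14998216231173381570)∘(3959299,239190) = (3959299·248264653730785753699+274·239190·14998216231173381570, 3959299·14998216231173381570+239190·248264653730785753699) = (1965907990503261255572251201,118764845051735182903983240)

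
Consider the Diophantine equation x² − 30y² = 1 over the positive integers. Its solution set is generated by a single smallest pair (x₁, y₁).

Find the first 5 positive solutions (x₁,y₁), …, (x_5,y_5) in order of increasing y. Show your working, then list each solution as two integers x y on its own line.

√30 = [5; 2,10, …], period ℓ=2 (even) → k=1
step 0: (5, 1)  from 5·(1,0) + (0,1)
step 1: (11, 2)  from 2·(5,1) + (1,0)
→ (11, 2).  Check: 11²=121, 30·2²=120, difference 1.
k=2:  x_2 = 11·11+30·2·2 = 241,  y_2 = 11·2+2·11 = 44
k=3:  x_3 = 11·241+30·2·44 = 5291,  y_3 = 11·44+2·241 = 966
k=4:  x_4 = 11·5291+30·2·966 = 116161,  y_4 = 11·966+2·5291 = 21208
k=5:  x_5 = 11·116161+30·2·21208 = 2550251,  y_5 = 11·21208+2·116161 = 465610

11 2
241 44
5291 966
116161 21208
2550251 465610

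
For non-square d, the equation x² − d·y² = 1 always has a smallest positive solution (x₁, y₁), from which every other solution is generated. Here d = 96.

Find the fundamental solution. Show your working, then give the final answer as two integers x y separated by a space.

49 5

[9; 1,3,1,18] for √96; ℓ=4 ⇒ convergent index 3
a_0=9:  p_0=9·1+0=9,  q_0=9·0+1=1
a_1=1:  p_1=1·9+1=10,  q_1=1·1+0=1
a_2=3:  p_2=3·10+9=39,  q_2=3·1+1=4
a_3=1:  p_3=1·39+10=49,  q_3=1·4+1=5
(x₁, y₁) = (49, 5);  49² − 96·5² = 1 ✓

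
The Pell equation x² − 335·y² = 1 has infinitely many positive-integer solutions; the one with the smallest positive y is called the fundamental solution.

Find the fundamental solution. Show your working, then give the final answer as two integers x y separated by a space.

d=335: √d = [18; 3,3,3,36] (ℓ=4, even), read p_3/q_3
step 0: (18, 1)  from 18·(1,0) + (0,1)
…
step 2: (183, 10)  from 3·(55,3) + (18,1)
step 3: (604, 33)  from 3·(183,10) + (55,3)
(x₁, y₁) = (604, 33);  604² − 335·33² = 1 ✓

604 33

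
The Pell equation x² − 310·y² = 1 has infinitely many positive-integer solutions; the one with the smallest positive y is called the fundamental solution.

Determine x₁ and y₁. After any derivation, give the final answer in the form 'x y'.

√310 = [17; 1,1,1,1,5,…,1,1,34, …], period ℓ=16 (even) → k=15
i=0: a=17 ⇒ p=17, q=1
i=1: a=1 ⇒ p=18, q=1
…
i=3: a=1 ⇒ p=53, q=3
…
i=5: a=5 ⇒ p=493, q=28
i=6: a=3 ⇒ p=1567, q=89
…
i=9: a=1 ⇒ p=7747, q=440
…
i=12: a=1 ⇒ p=181315, q=10298
i=13: a=1 ⇒ p=333702, q=18953
i=14: a=1 ⇒ p=515017, q=29251
i=15: a=1 ⇒ p=848719, q=48204
(x₁, y₁) = (848719, 48204);  848719² − 310·48204² = 1 ✓

848719 48204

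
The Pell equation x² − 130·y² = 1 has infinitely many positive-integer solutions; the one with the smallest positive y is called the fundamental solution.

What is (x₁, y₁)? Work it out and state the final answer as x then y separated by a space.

6499 570

[11; 2,2,22] for √130; ℓ=3 ⇒ convergent index 5
a_0=11:  p_0=11·1+0=11,  q_0=11·0+1=1
…
a_4=2:  p_4=2·1277+57=2611,  q_4=2·112+5=229
a_5=2:  p_5=2·2611+1277=6499,  q_5=2·229+112=570
(x₁, y₁) = (6499, 570);  6499² − 130·570² = 1 ✓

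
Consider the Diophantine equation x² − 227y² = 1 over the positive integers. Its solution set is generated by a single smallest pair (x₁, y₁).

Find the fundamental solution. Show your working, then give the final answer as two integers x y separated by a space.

226 15

[15; 15,30] for √227; ℓ=2 ⇒ convergent index 1
a_0=15:  p_0=15·1+0=15,  q_0=15·0+1=1
a_1=15:  p_1=15·15+1=226,  q_1=15·1+0=15
(x₁, y₁) = (226, 15);  226² − 227·15² = 1 ✓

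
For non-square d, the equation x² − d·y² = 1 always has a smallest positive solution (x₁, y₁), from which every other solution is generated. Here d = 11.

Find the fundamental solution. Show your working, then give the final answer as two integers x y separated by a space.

[3; 3,6] for √11; ℓ=2 ⇒ convergent index 1
k=0  a_k=3  p_k/q_k = 3/1
k=1  a_k=3  p_k/q_k = 10/3
(x₁, y₁) = (10, 3);  10² − 11·3² = 1 ✓

10 3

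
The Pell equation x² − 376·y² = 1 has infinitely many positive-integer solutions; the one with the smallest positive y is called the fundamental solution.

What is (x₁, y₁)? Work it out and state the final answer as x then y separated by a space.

d=376: √d = [19; 2,1,1,3,1,…,1,2,38] (ℓ=16, even), read p_15/q_15
i=0: a=19 ⇒ p=19, q=1
i=1: a=2 ⇒ p=39, q=2
i=2: a=1 ⇒ p=58, q=3
…
i=4: a=3 ⇒ p=349, q=18
i=5: a=1 ⇒ p=446, q=23
i=6: a=2 ⇒ p=1241, q=64
i=7: a=2 ⇒ p=2928, q=151
…
i=9: a=2 ⇒ p=28834, q=1487
i=10: a=2 ⇒ p=70621, q=3642
i=11: a=1 ⇒ p=99455, q=5129
…
i=14: a=1 ⇒ p=837427, q=43187
i=15: a=2 ⇒ p=2143295, q=110532
(x₁, y₁) = (2143295, 110532);  2143295² − 376·110532² = 1 ✓

2143295 110532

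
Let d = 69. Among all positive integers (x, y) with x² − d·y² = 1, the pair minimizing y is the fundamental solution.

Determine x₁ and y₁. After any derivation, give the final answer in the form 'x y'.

[8; 3,3,1,4,1,3,3,16] for √69; ℓ=8 ⇒ convergent index 7
i=0: a=8 ⇒ p=8, q=1
i=1: a=3 ⇒ p=25, q=3
…
i=3: a=1 ⇒ p=108, q=13
…
i=6: a=3 ⇒ p=2384, q=287
i=7: a=3 ⇒ p=7775, q=936
→ (7775, 936).  Check: 7775²=60450625, 69·936²=60450624, difference 1.

7775 936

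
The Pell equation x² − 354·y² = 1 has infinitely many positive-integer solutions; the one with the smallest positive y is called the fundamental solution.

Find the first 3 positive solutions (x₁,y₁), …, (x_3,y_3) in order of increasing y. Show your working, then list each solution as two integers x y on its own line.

√354 → a₀=18, period (1,4,2,2,18,2,2,4,1,36); ℓ=10 even so k=9
i=0: a=18 ⇒ p=18, q=1
i=1: a=1 ⇒ p=19, q=1
…
i=3: a=2 ⇒ p=207, q=11
i=4: a=2 ⇒ p=508, q=27
…
i=6: a=2 ⇒ p=19210, q=1021
…
i=8: a=4 ⇒ p=210294, q=11177
i=9: a=1 ⇒ p=258065, q=13716
→ (258065, 13716).  Check: 258065²=66597544225, 354·13716²=66597544224, difference 1.
k=2:  x_2 = 258065·258065+354·13716·13716 = 133195088449,  y_2 = 258065·13716+13716·258065 = 7079239080
k=3:  x_3 = 258065·133195088449+354·13716·7079239080 = 68745981000924305,  y_3 = 258065·7079239080+13716·133195088449 = 3653807666346684

258065 13716
133195088449 7079239080
68745981000924305 3653807666346684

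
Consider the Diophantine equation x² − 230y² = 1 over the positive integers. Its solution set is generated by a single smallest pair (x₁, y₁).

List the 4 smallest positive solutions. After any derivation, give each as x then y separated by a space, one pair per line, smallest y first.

91 6
16561 1092
3014011 198738
548533441 36169224

[15; 6,30] for √230; ℓ=2 ⇒ convergent index 1
k=0  a_k=15  p_k/q_k = 15/1
k=1  a_k=6  p_k/q_k = 91/6
fundamental: x₁=91, y₁=6  (since 8281 − 230·36 = 1)
(91+6√230)^2 = 16561 + 1092√230
(91+6√230)^3 = 3014011 + 198738√230
(91+6√230)^4 = 548533441 + 36169224√230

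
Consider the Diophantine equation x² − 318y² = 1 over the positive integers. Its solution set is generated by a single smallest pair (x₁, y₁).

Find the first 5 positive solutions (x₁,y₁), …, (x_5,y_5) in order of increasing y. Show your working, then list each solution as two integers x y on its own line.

d=318: √d = [17; 1,4,1,34] (ℓ=4, even), read p_3/q_3
step 0: (17, 1)  from 17·(1,0) + (0,1)
step 1: (18, 1)  from 1·(17,1) + (1,0)
step 2: (89, 5)  from 4·(18,1) + (17,1)
step 3: (107, 6)  from 1·(89,5) + (18,1)
→ (107, 6).  Check: 107²=11449, 318·6²=11448, difference 1.
(107+6√318)^2 = 22897 + 1284√318
(107+6√318)^3 = 4899851 + 274770√318
(107+6√318)^4 = 1048545217 + 58799496√318
(107+6√318)^5 = 224383776587 + 12582817374√318

107 6
22897 1284
4899851 274770
1048545217 58799496
224383776587 12582817374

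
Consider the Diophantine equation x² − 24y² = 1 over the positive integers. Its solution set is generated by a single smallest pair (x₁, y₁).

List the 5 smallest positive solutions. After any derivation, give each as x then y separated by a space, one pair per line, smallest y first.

5 1
49 10
485 99
4801 980
47525 9701

√24 → a₀=4, period (1,8); ℓ=2 even so k=1
step 0: (4, 1)  from 4·(1,0) + (0,1)
step 1: (5, 1)  from 1·(4,1) + (1,0)
(x₁, y₁) = (5, 1);  5² − 24·1² = 1 ✓
(5+1√24)^2 = 49 + 10√24
(5+1√24)^3 = 485 + 99√24
(5+1√24)^4 = 4801 + 980√24
(5+1√24)^5 = 47525 + 9701√24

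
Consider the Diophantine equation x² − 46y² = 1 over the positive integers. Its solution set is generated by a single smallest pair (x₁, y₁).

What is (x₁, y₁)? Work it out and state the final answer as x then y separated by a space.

24335 3588

√46 → a₀=6, period (1,3,1,1,2,6,2,1,1,3,1,12); ℓ=12 even so k=11
i=0: a=6 ⇒ p=6, q=1
…
i=6: a=6 ⇒ p=997, q=147
i=7: a=2 ⇒ p=2150, q=317
…
i=10: a=3 ⇒ p=19038, q=2807
i=11: a=1 ⇒ p=24335, q=3588
(x₁, y₁) = (24335, 3588);  24335² − 46·3588² = 1 ✓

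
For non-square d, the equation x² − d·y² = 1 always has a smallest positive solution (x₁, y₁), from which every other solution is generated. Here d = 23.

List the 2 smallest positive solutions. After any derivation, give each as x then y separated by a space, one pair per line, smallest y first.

√23 → a₀=4, period (1,3,1,8); ℓ=4 even so k=3
i=0: a=4 ⇒ p=4, q=1
…
i=2: a=3 ⇒ p=19, q=4
i=3: a=1 ⇒ p=24, q=5
fundamental: x₁=24, y₁=5  (since 576 − 23·25 = 1)
n=2: (24,5)∘(24,5) = (24·24+23·5·5, 24·5+5·24) = (1151,240)

24 5
1151 240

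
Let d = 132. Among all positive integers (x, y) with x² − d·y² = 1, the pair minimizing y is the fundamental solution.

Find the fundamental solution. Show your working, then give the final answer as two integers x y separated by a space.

√132 = [11; 2,22, …], period ℓ=2 (even) → k=1
step 0: (11, 1)  from 11·(1,0) + (0,1)
step 1: (23, 2)  from 2·(11,1) + (1,0)
→ (23, 2).  Check: 23²=529, 132·2²=528, difference 1.

23 2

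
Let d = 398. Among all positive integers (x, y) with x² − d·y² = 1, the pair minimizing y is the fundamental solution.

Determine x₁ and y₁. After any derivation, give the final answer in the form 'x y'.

399 20

√398 → a₀=19, period (1,18,1,38); ℓ=4 even so k=3
a_0=19:  p_0=19·1+0=19,  q_0=19·0+1=1
…
a_2=18:  p_2=18·20+19=379,  q_2=18·1+1=19
a_3=1:  p_3=1·379+20=399,  q_3=1·19+1=20
→ (399, 20).  Check: 399²=159201, 398·20²=159200, difference 1.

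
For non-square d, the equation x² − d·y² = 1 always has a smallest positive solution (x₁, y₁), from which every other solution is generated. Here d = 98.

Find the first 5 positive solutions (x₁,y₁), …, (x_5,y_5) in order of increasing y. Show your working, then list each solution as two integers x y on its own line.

[9; 1,8,1,18] for √98; ℓ=4 ⇒ convergent index 3
k=0  a_k=9  p_k/q_k = 9/1
…
k=2  a_k=8  p_k/q_k = 89/9
k=3  a_k=1  p_k/q_k = 99/10
→ (99, 10).  Check: 99²=9801, 98·10²=9800, difference 1.
(x_2, y_2) = (99·99 + 98·10·10, 99·10 + 10·99) = (19601, 1980)
(x_3, y_3) = (99·19601 + 98·10·1980, 99·1980 + 10·19601) = (3880899, 392030)
(x_4, y_4) = (99·3880899 + 98·10·392030, 99·392030 + 10·3880899) = (768398401, 77619960)
(x_5, y_5) = (99·768398401 + 98·10·77619960, 99·77619960 + 10·768398401) = (152139002499, 15368360050)

99 10
19601 1980
3880899 392030
768398401 77619960
152139002499 15368360050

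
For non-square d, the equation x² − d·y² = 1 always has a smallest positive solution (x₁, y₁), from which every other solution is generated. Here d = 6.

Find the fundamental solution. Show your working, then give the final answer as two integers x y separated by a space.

√6 → a₀=2, period (2,4); ℓ=2 even so k=1
step 0: (2, 1)  from 2·(1,0) + (0,1)
step 1: (5, 2)  from 2·(2,1) + (1,0)
(x₁, y₁) = (5, 2);  5² − 6·2² = 1 ✓

5 2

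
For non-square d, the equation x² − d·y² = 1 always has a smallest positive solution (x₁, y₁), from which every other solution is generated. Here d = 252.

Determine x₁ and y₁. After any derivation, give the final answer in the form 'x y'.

127 8

√252 → a₀=15, period (1,6,1,30); ℓ=4 even so k=3
step 0: (15, 1)  from 15·(1,0) + (0,1)
step 1: (16, 1)  from 1·(15,1) + (1,0)
step 2: (111, 7)  from 6·(16,1) + (15,1)
step 3: (127, 8)  from 1·(111,7) + (16,1)
fundamental: x₁=127, y₁=8  (since 16129 − 252·64 = 1)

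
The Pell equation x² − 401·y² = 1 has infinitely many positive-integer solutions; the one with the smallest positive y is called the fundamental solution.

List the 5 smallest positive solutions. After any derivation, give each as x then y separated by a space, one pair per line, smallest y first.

801 40
1283201 64080
2055687201 102656120
3293209612801 164455040160
5275719744020001 263456871680200

[20; 40] for √401; ℓ=1 ⇒ convergent index 1
i=0: a=20 ⇒ p=20, q=1
i=1: a=40 ⇒ p=801, q=40
fundamental: x₁=801, y₁=40  (since 641601 − 401·1600 = 1)
n=2: (801,40)∘(801,40) = (801·801+401·40·40, 801·40+40·801) = (1283201,64080)
n=3: (1283201,64080)∘(801,40) = (801·1283201+401·40·64080, 801·64080+40·1283201) = (2055687201,102656120)
n=4: (2055687201,102656120)∘(801,40) = (801·2055687201+401·40·102656120, 801·102656120+40·2055687201) = (3293209612801,164455040160)
n=5: (3293209612801,164455040160)∘(801,40) = (801·3293209612801+401·40·164455040160, 801·164455040160+40·3293209612801) = (5275719744020001,263456871680200)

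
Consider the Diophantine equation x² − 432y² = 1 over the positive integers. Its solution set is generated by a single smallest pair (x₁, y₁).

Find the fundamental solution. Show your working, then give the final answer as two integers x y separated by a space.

d=432: √d = [20; 1,3,1,1,1,3,1,40] (ℓ=8, even), read p_7/q_7
k=0  a_k=20  p_k/q_k = 20/1
k=1  a_k=1  p_k/q_k = 21/1
…
k=4  a_k=1  p_k/q_k = 187/9
…
k=6  a_k=3  p_k/q_k = 1060/51
k=7  a_k=1  p_k/q_k = 1351/65
(x₁, y₁) = (1351, 65);  1351² − 432·65² = 1 ✓

1351 65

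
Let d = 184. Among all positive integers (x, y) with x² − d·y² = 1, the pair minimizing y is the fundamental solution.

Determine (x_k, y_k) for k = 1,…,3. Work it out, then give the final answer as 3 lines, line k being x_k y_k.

√184 → a₀=13, period (1,1,3,2,1,2,1,2,3,1,1,26); ℓ=12 even so k=11
k=0  a_k=13  p_k/q_k = 13/1
k=1  a_k=1  p_k/q_k = 14/1
…
k=3  a_k=3  p_k/q_k = 95/7
k=4  a_k=2  p_k/q_k = 217/16
…
k=8  a_k=2  p_k/q_k = 3147/232
k=9  a_k=3  p_k/q_k = 10594/781
k=10  a_k=1  p_k/q_k = 13741/1013
k=11  a_k=1  p_k/q_k = 24335/1794
(x₁, y₁) = (24335, 1794);  24335² − 184·1794² = 1 ✓
(x_2, y_2) = (24335·24335 + 184·1794·1794, 24335·1794 + 1794·24335) = (1184384449, 87313980)
(x_3, y_3) = (24335·1184384449 + 184·1794·87313980, 24335·87313980 + 1794·1184384449) = (57643991108495, 4249571404806)

24335 1794
1184384449 87313980
57643991108495 4249571404806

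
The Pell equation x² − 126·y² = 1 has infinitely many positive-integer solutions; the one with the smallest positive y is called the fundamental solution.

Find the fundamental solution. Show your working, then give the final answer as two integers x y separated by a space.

449 40

√126 = [11; 4,2,4,22, …], period ℓ=4 (even) → k=3
i=0: a=11 ⇒ p=11, q=1
…
i=2: a=2 ⇒ p=101, q=9
i=3: a=4 ⇒ p=449, q=40
→ (449, 40).  Check: 449²=201601, 126·40²=201600, difference 1.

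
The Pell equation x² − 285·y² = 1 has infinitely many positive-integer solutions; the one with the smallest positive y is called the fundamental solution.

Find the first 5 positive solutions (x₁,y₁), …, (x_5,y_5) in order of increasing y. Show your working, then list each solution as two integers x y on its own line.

2431 144
11819521 700128
57466508671 3404022192
279402153338881 16550355197376
1358453212067130751 80467823565619920

√285 = [16; 1,7,2,7,1,32, …], period ℓ=6 (even) → k=5
i=0: a=16 ⇒ p=16, q=1
i=1: a=1 ⇒ p=17, q=1
…
i=3: a=2 ⇒ p=287, q=17
i=4: a=7 ⇒ p=2144, q=127
i=5: a=1 ⇒ p=2431, q=144
→ (2431, 144).  Check: 2431²=5909761, 285·144²=5909760, difference 1.
k=2:  x_2 = 2431·2431+285·144·144 = 11819521,  y_2 = 2431·144+144·2431 = 700128
k=3:  x_3 = 2431·11819521+285·144·700128 = 57466508671,  y_3 = 2431·700128+144·11819521 = 3404022192
k=4:  x_4 = 2431·57466508671+285·144·3404022192 = 279402153338881,  y_4 = 2431·3404022192+144·57466508671 = 16550355197376
k=5:  x_5 = 2431·279402153338881+285·144·16550355197376 = 1358453212067130751,  y_5 = 2431·16550355197376+144·279402153338881 = 80467823565619920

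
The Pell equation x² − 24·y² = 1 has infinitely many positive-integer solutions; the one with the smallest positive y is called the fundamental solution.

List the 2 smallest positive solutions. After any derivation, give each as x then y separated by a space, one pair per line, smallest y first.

5 1
49 10

d=24: √d = [4; 1,8] (ℓ=2, even), read p_1/q_1
a_0=4:  p_0=4·1+0=4,  q_0=4·0+1=1
a_1=1:  p_1=1·4+1=5,  q_1=1·1+0=1
→ (5, 1).  Check: 5²=25, 24·1²=24, difference 1.
k=2:  x_2 = 5·5+24·1·1 = 49,  y_2 = 5·1+1·5 = 10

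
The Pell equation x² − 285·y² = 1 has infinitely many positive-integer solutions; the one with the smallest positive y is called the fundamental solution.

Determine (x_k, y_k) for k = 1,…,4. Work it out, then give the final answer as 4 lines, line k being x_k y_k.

d=285: √d = [16; 1,7,2,7,1,32] (ℓ=6, even), read p_5/q_5
k=0  a_k=16  p_k/q_k = 16/1
k=1  a_k=1  p_k/q_k = 17/1
…
k=4  a_k=7  p_k/q_k = 2144/127
k=5  a_k=1  p_k/q_k = 2431/144
→ (2431, 144).  Check: 2431²=5909761, 285·144²=5909760, difference 1.
(2431+144√285)^2 = 11819521 + 700128√285
(2431+144√285)^3 = 57466508671 + 3404022192√285
(2431+144√285)^4 = 279402153338881 + 16550355197376√285

2431 144
11819521 700128
57466508671 3404022192
279402153338881 16550355197376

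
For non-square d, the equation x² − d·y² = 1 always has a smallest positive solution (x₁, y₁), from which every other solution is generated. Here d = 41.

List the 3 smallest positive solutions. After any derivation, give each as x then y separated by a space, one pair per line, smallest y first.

2049 320
8396801 1311360
34410088449 5373952960

d=41: √d = [6; 2,2,12] (ℓ=3, odd), read p_5/q_5
a_0=6:  p_0=6·1+0=6,  q_0=6·0+1=1
…
a_2=2:  p_2=2·13+6=32,  q_2=2·2+1=5
…
a_4=2:  p_4=2·397+32=826,  q_4=2·62+5=129
a_5=2:  p_5=2·826+397=2049,  q_5=2·129+62=320
(x₁, y₁) = (2049, 320);  2049² − 41·320² = 1 ✓
(2049+320√41)^2 = 8396801 + 1311360√41
(2049+320√41)^3 = 34410088449 + 5373952960√41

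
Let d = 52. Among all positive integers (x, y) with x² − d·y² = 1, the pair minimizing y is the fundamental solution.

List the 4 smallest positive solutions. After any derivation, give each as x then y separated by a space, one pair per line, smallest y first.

√52 = [7; 4,1,2,1,4,14, …], period ℓ=6 (even) → k=5
step 0: (7, 1)  from 7·(1,0) + (0,1)
step 1: (29, 4)  from 4·(7,1) + (1,0)
…
step 3: (101, 14)  from 2·(36,5) + (29,4)
step 4: (137, 19)  from 1·(101,14) + (36,5)
step 5: (649, 90)  from 4·(137,19) + (101,14)
fundamental: x₁=649, y₁=90  (since 421201 − 52·8100 = 1)
(x_2, y_2) = (649·649 + 52·90·90, 649·90 + 90·649) = (842401, 116820)
(x_3, y_3) = (649·842401 + 52·90·116820, 649·116820 + 90·842401) = (1093435849, 151632270)
(x_4, y_4) = (649·1093435849 + 52·90·151632270, 649·151632270 + 90·1093435849) = (1419278889601, 196818569640)

649 90
842401 116820
1093435849 151632270
1419278889601 196818569640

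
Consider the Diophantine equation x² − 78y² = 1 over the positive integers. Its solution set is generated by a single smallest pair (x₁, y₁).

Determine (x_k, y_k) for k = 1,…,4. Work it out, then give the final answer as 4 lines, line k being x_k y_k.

√78 → a₀=8, period (1,4,1,16); ℓ=4 even so k=3
a_0=8:  p_0=8·1+0=8,  q_0=8·0+1=1
a_1=1:  p_1=1·8+1=9,  q_1=1·1+0=1
a_2=4:  p_2=4·9+8=44,  q_2=4·1+1=5
a_3=1:  p_3=1·44+9=53,  q_3=1·5+1=6
fundamental: x₁=53, y₁=6  (since 2809 − 78·36 = 1)
(x_2, y_2) = (53·53 + 78·6·6, 53·6 + 6·53) = (5617, 636)
(x_3, y_3) = (53·5617 + 78·6·636, 53·636 + 6·5617) = (595349, 67410)
(x_4, y_4) = (53·595349 + 78·6·67410, 53·67410 + 6·595349) = (63101377, 7144824)

53 6
5617 636
595349 67410
63101377 7144824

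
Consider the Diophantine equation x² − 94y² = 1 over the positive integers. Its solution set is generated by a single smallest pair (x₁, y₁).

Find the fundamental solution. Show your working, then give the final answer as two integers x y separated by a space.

[9; 1,2,3,1,1,…,2,1,18] for √94; ℓ=16 ⇒ convergent index 15
step 0: (9, 1)  from 9·(1,0) + (0,1)
step 1: (10, 1)  from 1·(9,1) + (1,0)
step 2: (29, 3)  from 2·(10,1) + (9,1)
…
step 4: (126, 13)  from 1·(97,10) + (29,3)
…
step 6: (1241, 128)  from 5·(223,23) + (126,13)
…
step 8: (12953, 1336)  from 8·(1464,151) + (1241,128)
…
step 13: (652934, 67345)  from 3·(184493,19029) + (99455,10258)
step 14: (1490361, 153719)  from 2·(652934,67345) + (184493,19029)
step 15: (2143295, 221064)  from 1·(1490361,153719) + (652934,67345)
(x₁, y₁) = (2143295, 221064);  2143295² − 94·221064² = 1 ✓

2143295 221064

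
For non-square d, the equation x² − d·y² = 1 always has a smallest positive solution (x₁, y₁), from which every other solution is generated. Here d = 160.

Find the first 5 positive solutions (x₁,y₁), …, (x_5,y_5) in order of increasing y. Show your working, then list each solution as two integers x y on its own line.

721 57
1039681 82194
1499219281 118523691
2161873163521 170911080228
3117419602578001 246453659165085

√160 → a₀=12, period (1,1,1,5,1,1,1,24); ℓ=8 even so k=7
a_0=12:  p_0=12·1+0=12,  q_0=12·0+1=1
a_1=1:  p_1=1·12+1=13,  q_1=1·1+0=1
a_2=1:  p_2=1·13+12=25,  q_2=1·1+1=2
a_3=1:  p_3=1·25+13=38,  q_3=1·2+1=3
a_4=5:  p_4=5·38+25=215,  q_4=5·3+2=17
a_5=1:  p_5=1·215+38=253,  q_5=1·17+3=20
a_6=1:  p_6=1·253+215=468,  q_6=1·20+17=37
a_7=1:  p_7=1·468+253=721,  q_7=1·37+20=57
fundamental: x₁=721, y₁=57  (since 519841 − 160·3249 = 1)
n=2: (721,57)∘(721,57) = (721·721+160·57·57, 721·57+57·721) = (1039681,82194)
n=3: (1039681,82194)∘(721,57) = (721·1039681+160·57·82194, 721·82194+57·1039681) = (1499219281,118523691)
n=4: (1499219281,118523691)∘(721,57) = (721·1499219281+160·57·118523691, 721·118523691+57·1499219281) = (2161873163521,170911080228)
n=5: (2161873163521,170911080228)∘(721,57) = (721·2161873163521+160·57·170911080228, 721·170911080228+57·2161873163521) = (3117419602578001,246453659165085)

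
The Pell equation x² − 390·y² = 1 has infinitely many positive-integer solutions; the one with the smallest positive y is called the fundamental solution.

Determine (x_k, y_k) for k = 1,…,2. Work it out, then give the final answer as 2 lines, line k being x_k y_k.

d=390: √d = [19; 1,2,1,38] (ℓ=4, even), read p_3/q_3
step 0: (19, 1)  from 19·(1,0) + (0,1)
step 1: (20, 1)  from 1·(19,1) + (1,0)
step 2: (59, 3)  from 2·(20,1) + (19,1)
step 3: (79, 4)  from 1·(59,3) + (20,1)
fundamental: x₁=79, y₁=4  (since 6241 − 390·16 = 1)
(x_2, y_2) = (79·79 + 390·4·4, 79·4 + 4·79) = (12481, 632)

79 4
12481 632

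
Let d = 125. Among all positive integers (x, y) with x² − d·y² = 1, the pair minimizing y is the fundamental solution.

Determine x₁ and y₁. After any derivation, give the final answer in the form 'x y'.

930249 83204

√125 → a₀=11, period (5,1,1,5,22); ℓ=5 odd so k=9
a_0=11:  p_0=11·1+0=11,  q_0=11·0+1=1
a_1=5:  p_1=5·11+1=56,  q_1=5·1+0=5
…
a_3=1:  p_3=1·67+56=123,  q_3=1·6+5=11
…
a_8=1:  p_8=1·91444+76317=167761,  q_8=1·8179+6826=15005
a_9=5:  p_9=5·167761+91444=930249,  q_9=5·15005+8179=83204
fundamental: x₁=930249, y₁=83204  (since 865363202001 − 125·6922905616 = 1)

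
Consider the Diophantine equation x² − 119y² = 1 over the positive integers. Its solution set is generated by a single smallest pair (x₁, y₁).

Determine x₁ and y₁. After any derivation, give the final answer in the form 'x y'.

120 11

[10; 1,9,1,20] for √119; ℓ=4 ⇒ convergent index 3
a_0=10:  p_0=10·1+0=10,  q_0=10·0+1=1
…
a_2=9:  p_2=9·11+10=109,  q_2=9·1+1=10
a_3=1:  p_3=1·109+11=120,  q_3=1·10+1=11
fundamental: x₁=120, y₁=11  (since 14400 − 119·121 = 1)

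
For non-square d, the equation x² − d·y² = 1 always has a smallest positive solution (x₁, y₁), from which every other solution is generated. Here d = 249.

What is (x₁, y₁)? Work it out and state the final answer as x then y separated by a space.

d=249: √d = [15; 1,3,1,1,5,…,3,1,30] (ℓ=16, even), read p_15/q_15
i=0: a=15 ⇒ p=15, q=1
…
i=2: a=3 ⇒ p=63, q=4
i=3: a=1 ⇒ p=79, q=5
i=4: a=1 ⇒ p=142, q=9
i=5: a=5 ⇒ p=789, q=50
…
i=7: a=3 ⇒ p=3582, q=227
…
i=12: a=1 ⇒ p=1017351, q=64472
i=13: a=1 ⇒ p=1884116, q=119401
i=14: a=3 ⇒ p=6669699, q=422675
i=15: a=1 ⇒ p=8553815, q=542076
fundamental: x₁=8553815, y₁=542076  (since 73167751054225 − 249·293846389776 = 1)

8553815 542076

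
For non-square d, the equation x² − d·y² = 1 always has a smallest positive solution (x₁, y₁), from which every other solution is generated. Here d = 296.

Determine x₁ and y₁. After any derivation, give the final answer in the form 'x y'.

[17; 4,1,7,1,4,34] for √296; ℓ=6 ⇒ convergent index 5
step 0: (17, 1)  from 17·(1,0) + (0,1)
step 1: (69, 4)  from 4·(17,1) + (1,0)
step 2: (86, 5)  from 1·(69,4) + (17,1)
step 3: (671, 39)  from 7·(86,5) + (69,4)
step 4: (757, 44)  from 1·(671,39) + (86,5)
step 5: (3699, 215)  from 4·(757,44) + (671,39)
→ (3699, 215).  Check: 3699²=13682601, 296·215²=13682600, difference 1.

3699 215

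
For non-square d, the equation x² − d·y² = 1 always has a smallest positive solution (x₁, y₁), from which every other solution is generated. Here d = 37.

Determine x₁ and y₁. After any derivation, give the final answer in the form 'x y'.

√37 = [6; 12, …], period ℓ=1 (odd) → k=1
k=0  a_k=6  p_k/q_k = 6/1
k=1  a_k=12  p_k/q_k = 73/12
→ (73, 12).  Check: 73²=5329, 37·12²=5328, difference 1.

73 12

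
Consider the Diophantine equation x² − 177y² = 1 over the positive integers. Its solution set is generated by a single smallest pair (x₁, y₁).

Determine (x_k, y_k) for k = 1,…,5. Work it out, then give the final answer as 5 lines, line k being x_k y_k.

d=177: √d = [13; 3,3,2,8,2,3,3,26] (ℓ=8, even), read p_7/q_7
k=0  a_k=13  p_k/q_k = 13/1
…
k=3  a_k=2  p_k/q_k = 306/23
k=4  a_k=8  p_k/q_k = 2581/194
…
k=6  a_k=3  p_k/q_k = 18985/1427
k=7  a_k=3  p_k/q_k = 62423/4692
→ (62423, 4692).  Check: 62423²=3896630929, 177·4692²=3896630928, difference 1.
(62423+4692√177)^2 = 7793261857 + 585777432√177
(62423+4692√177)^3 = 972957569736599 + 73131969270780√177
(62423+4692√177)^4 = 121469860743542176897 + 9130233834994022448√177
(62423+4692√177)^5 = 15165026233415309047146263 + 1139873173290531757272228√177

62423 4692
7793261857 585777432
972957569736599 73131969270780
121469860743542176897 9130233834994022448
15165026233415309047146263 1139873173290531757272228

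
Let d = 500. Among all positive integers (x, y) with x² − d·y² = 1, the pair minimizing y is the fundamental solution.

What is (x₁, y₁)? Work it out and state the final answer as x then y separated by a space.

930249 41602

d=500: √d = [22; 2,1,3,2,1,…,1,2,44] (ℓ=14, even), read p_13/q_13
step 0: (22, 1)  from 22·(1,0) + (0,1)
…
step 5: (805, 36)  from 1·(559,25) + (246,11)
step 6: (1364, 61)  from 1·(805,36) + (559,25)
step 7: (14445, 646)  from 10·(1364,61) + (805,36)
…
step 11: (259205, 11592)  from 3·(76317,3413) + (30254,1353)
step 12: (335522, 15005)  from 1·(259205,11592) + (76317,3413)
step 13: (930249, 41602)  from 2·(335522,15005) + (259205,11592)
→ (930249, 41602).  Check: 930249²=865363202001, 500·41602²=865363202000, difference 1.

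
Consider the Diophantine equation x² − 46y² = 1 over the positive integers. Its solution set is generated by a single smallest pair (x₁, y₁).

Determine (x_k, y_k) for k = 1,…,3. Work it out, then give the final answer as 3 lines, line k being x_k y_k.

[6; 1,3,1,1,2,6,2,1,1,3,1,12] for √46; ℓ=12 ⇒ convergent index 11
a_0=6:  p_0=6·1+0=6,  q_0=6·0+1=1
…
a_3=1:  p_3=1·27+7=34,  q_3=1·4+1=5
a_4=1:  p_4=1·34+27=61,  q_4=1·5+4=9
a_5=2:  p_5=2·61+34=156,  q_5=2·9+5=23
…
a_7=2:  p_7=2·997+156=2150,  q_7=2·147+23=317
…
a_9=1:  p_9=1·3147+2150=5297,  q_9=1·464+317=781
a_10=3:  p_10=3·5297+3147=19038,  q_10=3·781+464=2807
a_11=1:  p_11=1·19038+5297=24335,  q_11=1·2807+781=3588
→ (24335, 3588).  Check: 24335²=592192225, 46·3588²=592192224, difference 1.
(24335+3588√46)^2 = 1184384449 + 174627960√46
(24335+3588√46)^3 = 57643991108495 + 8499142809612√46

24335 3588
1184384449 174627960
57643991108495 8499142809612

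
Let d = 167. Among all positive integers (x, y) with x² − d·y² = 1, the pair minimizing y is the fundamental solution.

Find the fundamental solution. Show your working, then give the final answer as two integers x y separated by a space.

168 13

d=167: √d = [12; 1,11,1,24] (ℓ=4, even), read p_3/q_3
step 0: (12, 1)  from 12·(1,0) + (0,1)
step 1: (13, 1)  from 1·(12,1) + (1,0)
step 2: (155, 12)  from 11·(13,1) + (12,1)
step 3: (168, 13)  from 1·(155,12) + (13,1)
(x₁, y₁) = (168, 13);  168² − 167·13² = 1 ✓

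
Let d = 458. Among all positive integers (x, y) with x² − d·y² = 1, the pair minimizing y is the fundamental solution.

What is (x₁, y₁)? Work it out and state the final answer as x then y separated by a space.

d=458: √d = [21; 2,2,42] (ℓ=3, odd), read p_5/q_5
step 0: (21, 1)  from 21·(1,0) + (0,1)
…
step 3: (4537, 212)  from 42·(107,5) + (43,2)
step 4: (9181, 429)  from 2·(4537,212) + (107,5)
step 5: (22899, 1070)  from 2·(9181,429) + (4537,212)
(x₁, y₁) = (22899, 1070);  22899² − 458·1070² = 1 ✓

22899 1070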